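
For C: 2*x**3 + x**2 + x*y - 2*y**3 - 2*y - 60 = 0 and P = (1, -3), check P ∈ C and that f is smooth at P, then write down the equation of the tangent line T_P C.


Tangent line at P: 5*x - 55*y - 170 = 0.

Step 1: f(1, -3) = 0, so P lies on C.
Step 2: partial derivatives
  f_x(x, y) = 6*x**2 + 2*x + y, f_y(x, y) = x - 6*y**2 - 2.
  f_x(P) = 5, f_y(P) = -55 (gradient nonzero, so P is smooth).
Step 3: tangent line at P: 5·(x − 1) + -55·(y − -3) = 0.
Expanding: 5*x - 55*y - 170 = 0.


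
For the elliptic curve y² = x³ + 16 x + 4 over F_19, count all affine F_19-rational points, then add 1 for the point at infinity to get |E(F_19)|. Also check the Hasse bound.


Affine points = {(0, 2), (0, 17), (2, 5), (2, 14), (5, 0), (8, 6), (8, 13), (10, 9), (10, 10), (12, 9), (12, 10), (15, 3), (15, 16), (16, 9), (16, 10), (18, 5), (18, 14)}; affine count = 17; |E(F_19)| = 18.

Discriminant check: Δ ∝ 4a³ + 27b² = 4·16³ + 27·4² = 4·4096 + 27·16 ≡ 1 (mod 19). Nonzero ⇒ E is nonsingular.
For each x ∈ F_19, compute rhs = x³ + 16·x + 4 mod 19, then count y ∈ F_19 with y² ≡ rhs.
  x = 0: rhs = 4, matching y values: 2, 17 (2 points).
  x = 1: rhs = 2, matching y values: none (0 points).
  x = 2: rhs = 6, matching y values: 5, 14 (2 points).
  x = 3: rhs = 3, matching y values: none (0 points).
  x = 4: rhs = 18, matching y values: none (0 points).
  x = 5: rhs = 0, matching y values: 0 (1 points).
  x = 6: rhs = 12, matching y values: none (0 points).
  x = 7: rhs = 3, matching y values: none (0 points).
  x = 8: rhs = 17, matching y values: 6, 13 (2 points).
  x = 9: rhs = 3, matching y values: none (0 points).
  x = 10: rhs = 5, matching y values: 9, 10 (2 points).
  x = 11: rhs = 10, matching y values: none (0 points).
  x = 12: rhs = 5, matching y values: 9, 10 (2 points).
  x = 13: rhs = 15, matching y values: none (0 points).
  x = 14: rhs = 8, matching y values: none (0 points).
  x = 15: rhs = 9, matching y values: 3, 16 (2 points).
  x = 16: rhs = 5, matching y values: 9, 10 (2 points).
  x = 17: rhs = 2, matching y values: none (0 points).
  x = 18: rhs = 6, matching y values: 5, 14 (2 points).
Total affine count: 17.
Full point count |E(F_19)| = 17 + 1 = 18.
Hasse bound: |18 − (19+1)| = |-2| = 2 ≤ 2√19 ≈ 8.7178 ✓.


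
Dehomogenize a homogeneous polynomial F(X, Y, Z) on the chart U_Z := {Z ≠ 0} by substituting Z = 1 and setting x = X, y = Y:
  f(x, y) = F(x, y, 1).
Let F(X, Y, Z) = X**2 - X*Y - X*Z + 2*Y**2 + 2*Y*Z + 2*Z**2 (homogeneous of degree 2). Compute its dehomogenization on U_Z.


f(x, y) = x**2 - x*y - x + 2*y**2 + 2*y + 2

On U_Z we set Z = 1. Each monomial c·X^i·Y^j·Z^k in F becomes c·x^i·y^j·1^k = c·x^i·y^j.
Substituting Z = 1: F(X, Y, 1) = x**2 - x*y - x + 2*y**2 + 2*y + 2.
Note: deg(f) ≤ deg(F) = 2; strict inequality happens when F is divisible by Z (lost terms).


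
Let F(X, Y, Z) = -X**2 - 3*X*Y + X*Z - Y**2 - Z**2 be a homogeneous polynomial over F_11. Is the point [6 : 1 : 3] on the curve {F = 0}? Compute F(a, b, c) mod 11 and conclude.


F(6,1,3) ≡ 9 (mod 11); P is NOT on the curve.

Evaluate F(6, 1, 3) term-by-term (mod 11).
  -X**2 ↦ -1·36·1·1 = -36
  -3*X*Y ↦ -3·6·1·1 = -18
  X*Z ↦ 1·6·1·3 = 18
  -Y**2 ↦ -1·1·1·1 = -1
  -Z**2 ↦ -1·1·1·9 = -9
Sum: F(6, 1, 3) = (-36) + (-18) + (18) + (-1) + (-9) = -46.
Reducing mod 11: -46 ≡ 9 (mod 11).
Since F(a, b, c) ≡ 9 ≠ 0 (mod 11), P does NOT lie on the curve.


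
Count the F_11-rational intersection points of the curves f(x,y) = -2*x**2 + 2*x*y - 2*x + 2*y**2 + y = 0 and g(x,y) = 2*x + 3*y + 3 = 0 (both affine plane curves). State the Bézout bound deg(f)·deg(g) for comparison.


Common zeros: {(6, 6)}; count = 1; Bézout bound = 2.

deg(f) = 2, deg(g) = 1, so Bézout bound = 2.
Scan x ∈ F_11. For each x, list the y ∈ F_11 with f(x, y) ≡ 0 and those with g(x, y) ≡ 0 (mod 11); the common zeros in that column are the intersection.
  x = 0: f ≡ 0 at y ∈ {0, 5}; g ≡ 0 at y ∈ {10}; common: ∅.
  x = 1: f ≡ 0 at y ∈ ∅; g ≡ 0 at y ∈ {2}; common: ∅.
  x = 2: f ≡ 0 at y ∈ {7}; g ≡ 0 at y ∈ {5}; common: ∅.
  x = 3: f ≡ 0 at y ∈ ∅; g ≡ 0 at y ∈ {8}; common: ∅.
  x = 4: f ≡ 0 at y ∈ {5, 7}; g ≡ 0 at y ∈ {0}; common: ∅.
  x = 5: f ≡ 0 at y ∈ ∅; g ≡ 0 at y ∈ {3}; common: ∅.
  x = 6: f ≡ 0 at y ∈ {4, 6}; g ≡ 0 at y ∈ {6}; common: {6}.
  x = 7: f ≡ 0 at y ∈ ∅; g ≡ 0 at y ∈ {9}; common: ∅.
  x = 8: f ≡ 0 at y ∈ {4}; g ≡ 0 at y ∈ {1}; common: ∅.
  x = 9: f ≡ 0 at y ∈ ∅; g ≡ 0 at y ∈ {4}; common: ∅.
  x = 10: f ≡ 0 at y ∈ {0, 6}; g ≡ 0 at y ∈ {7}; common: ∅.
Collecting: common zeros = {(6, 6)}, so the count is 1.
Comparison with the Bézout bound: 1 ≤ 2 = deg(f)·deg(g), as expected for curves with no common component (the affine F_11-count falls short of the bound because intersections may lie at infinity, over extension fields, or carry multiplicity).


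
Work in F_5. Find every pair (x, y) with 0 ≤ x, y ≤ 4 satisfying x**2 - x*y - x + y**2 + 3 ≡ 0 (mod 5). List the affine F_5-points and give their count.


Affine F_5-points: {(1, 2), (1, 4), (2, 0), (2, 2), (4, 0), (4, 4)}; count = 6.

For each of the 25 pairs (x, y) ∈ F_5², evaluate f(x, y) mod 5. Record the zeros.
  x = 0: [0↦3, 1↦4, 2↦2, 3↦2, 4↦4]  zeros at y ∈ ∅
  x = 1: [0↦3, 1↦3, 2↦0, 3↦4, 4↦0]  zeros at y ∈ {2, 4}
  x = 2: [0↦0, 1↦4, 2↦0, 3↦3, 4↦3]  zeros at y ∈ {0, 2}
  x = 3: [0↦4, 1↦2, 2↦2, 3↦4, 4↦3]  zeros at y ∈ ∅
  x = 4: [0↦0, 1↦2, 2↦1, 3↦2, 4↦0]  zeros at y ∈ {0, 4}
Collecting zeros: affine points = {(1, 2), (1, 4), (2, 0), (2, 2), (4, 0), (4, 4)}.
Total count |C(F_5)_aff| = 6.


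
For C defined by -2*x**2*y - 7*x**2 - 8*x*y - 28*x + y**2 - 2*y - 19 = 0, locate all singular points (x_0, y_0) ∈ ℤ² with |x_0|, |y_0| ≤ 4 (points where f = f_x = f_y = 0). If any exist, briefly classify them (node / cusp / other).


Singular points: {(-2, -3)}; classification: node.

Compute partial derivatives:
  f_x = -4*x*y - 14*x - 8*y - 28.
  f_y = -2*x**2 - 8*x + 2*y - 2.
Scan x_0 ∈ {−4, ..., 4}. For each x_0, f_y(x_0, y) is a polynomial in y; find its integer roots y ∈ {−4, ..., 4}, then test f_x and f at those candidates.
  x = -4: f_y(-4, y) = 2*y - 2; vanishes at y ∈ {1}. (-4, 1): f_x = 36 ≠ 0.
  x = -3: f_y(-3, y) = 2*y + 4; vanishes at y ∈ {-2}. (-3, -2): f_x = 6 ≠ 0.
  x = -2: f_y(-2, y) = 2*y + 6; vanishes at y ∈ {-3}. (-2, -3): f_x = 0, f = 0 — SINGULAR.
  x = -1: f_y(-1, y) = 2*y + 4; vanishes at y ∈ {-2}. (-1, -2): f_x = -6 ≠ 0.
  x = 0: f_y(0, y) = 2*y - 2; vanishes at y ∈ {1}. (0, 1): f_x = -36 ≠ 0.
  x = 1: f_y(1, y) = 2*y - 12; no integer root y with |y| ≤ 4.
  x = 2: f_y(2, y) = 2*y - 26; no integer root y with |y| ≤ 4.
  x = 3: f_y(3, y) = 2*y - 44; no integer root y with |y| ≤ 4.
  x = 4: f_y(4, y) = 2*y - 66; no integer root y with |y| ≤ 4.
Only singular point on the grid: (-2, -3).
Classify: substitute x = -2 + u, y = -3 + v and expand: f = -2*u**2*v - u**2 + v**2.
No constant or linear terms (consistent with a singular point). Quadratic part: -u**2 + v**2. Cubic part: -2*u**2*v.
The quadratic part v**2 - u**2 = (v − u)(v + u) splits into two distinct linear factors, so there are two distinct tangent lines y − -3 = ±(x − -2) — this is a node (ordinary double point).
Classification: node.


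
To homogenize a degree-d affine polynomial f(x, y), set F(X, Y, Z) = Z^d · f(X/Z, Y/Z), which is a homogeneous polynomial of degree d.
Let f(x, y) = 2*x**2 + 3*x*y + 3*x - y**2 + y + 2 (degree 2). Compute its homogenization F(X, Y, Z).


F(X, Y, Z) = 2*X**2 + 3*X*Y + 3*X*Z - Y**2 + Y*Z + 2*Z**2

deg(f) = 2.
Substitute x = X/Z, y = Y/Z into f, then multiply by Z^2.
  monomial 2·x^2·y^0 ↦ 2·X^2·Y^0·Z^0.
  monomial 3·x^1·y^1 ↦ 3·X^1·Y^1·Z^0.
  monomial 3·x^1·y^0 ↦ 3·X^1·Y^0·Z^1.
  monomial -1·x^0·y^2 ↦ -1·X^0·Y^2·Z^0.
  monomial 1·x^0·y^1 ↦ 1·X^0·Y^1·Z^1.
  monomial 2·x^0·y^0 ↦ 2·X^0·Y^0·Z^2.
Collecting: F(X, Y, Z) = 2*X**2 + 3*X*Y + 3*X*Z - Y**2 + Y*Z + 2*Z**2.


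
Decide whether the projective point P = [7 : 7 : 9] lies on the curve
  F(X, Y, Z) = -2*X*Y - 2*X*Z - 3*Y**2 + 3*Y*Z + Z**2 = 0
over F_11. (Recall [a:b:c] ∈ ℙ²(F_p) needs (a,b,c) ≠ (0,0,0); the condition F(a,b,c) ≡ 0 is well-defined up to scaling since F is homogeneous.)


F(7,7,9) ≡ 9 (mod 11); P is NOT on the curve.

Evaluate F(7, 7, 9) term-by-term (mod 11).
  -2*X*Y ↦ -2·7·7·1 = -98
  -2*X*Z ↦ -2·7·1·9 = -126
  -3*Y**2 ↦ -3·1·49·1 = -147
  3*Y*Z ↦ 3·1·7·9 = 189
  Z**2 ↦ 1·1·1·81 = 81
Sum: F(7, 7, 9) = (-98) + (-126) + (-147) + (189) + (81) = -101.
Reducing mod 11: -101 ≡ 9 (mod 11).
Since F(a, b, c) ≡ 9 ≠ 0 (mod 11), P does NOT lie on the curve.


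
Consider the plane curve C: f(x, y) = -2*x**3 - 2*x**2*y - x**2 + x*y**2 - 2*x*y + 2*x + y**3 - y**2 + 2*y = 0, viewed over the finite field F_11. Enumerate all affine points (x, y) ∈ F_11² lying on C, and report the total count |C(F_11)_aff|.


Affine F_11-points: {(0, 0), (0, 5), (0, 7), (1, 4), (1, 8), (1, 10), (2, 6), (2, 9), (3, 6), (3, 8), (4, 4), (4, 7), (4, 8), (5, 5), (5, 6), (5, 7), (6, 5), (7, 4), (8, 2), (8, 3), (8, 10), (9, 2), (10, 1)}; count = 23.

For each of the 121 pairs (x, y) ∈ F_11², evaluate f(x, y) mod 11. Record the zeros.
  x = 0: [0↦0, 1↦2, 2↦8, 3↦2, 4↦1, 5↦0, 6↦5, 7↦0, 8↦2, 9↦6, 10↦7]  zeros at y ∈ {0, 5, 7}
  x = 1: [0↦10, 1↦9, 2↦3, 3↦9, 4↦0, 5↦4, 6↦5, 7↦9, 8↦0, 9↦6, 10↦0]  zeros at y ∈ {4, 8, 10}
  x = 2: [0↦6, 1↦9, 2↦9, 3↦1, 4↦2, 5↦7, 6↦0, 7↦9, 8↦7, 9↦0, 10↦5]  zeros at y ∈ {6, 9}
  x = 3: [0↦9, 1↦1, 2↦3, 3↦10, 4↦6, 5↦8, 6↦0, 7↦10, 8↦0, 9↦9, 10↦10]  zeros at y ∈ {6, 8}
  x = 4: [0↦7, 1↦6, 2↦6, 3↦2, 4↦0, 5↦6, 6↦4, 7↦0, 8↦0, 9↦10, 10↦3]  zeros at y ∈ {4, 7, 8}
  x = 5: [0↦10, 1↦1, 2↦6, 3↦9, 4↦5, 5↦0, 6↦0, 7↦0, 8↦6, 9↦2, 10↦5]  zeros at y ∈ {5, 6, 7}
  x = 6: [0↦6, 1↦7, 2↦2, 3↦8, 4↦9, 5↦0, 6↦9, 7↦9, 8↦6, 9↦6, 10↦4]  zeros at y ∈ {5}
  x = 7: [0↦5, 1↦1, 2↦4, 3↦9, 4↦0, 5↦5, 6↦8, 7↦4, 8↦10, 9↦10, 10↦10]  zeros at y ∈ {4}
  x = 8: [0↦6, 1↦4, 2↦0, 3↦0, 4↦10, 5↦3, 6↦7, 7↦6, 8↦6, 9↦2, 10↦0]  zeros at y ∈ {2, 3, 10}
  x = 9: [0↦8, 1↦4, 2↦0, 3↦2, 4↦5, 5↦4, 6↦5, 7↦3, 8↦4, 9↦3, 10↦6]  zeros at y ∈ {2}
  x = 10: [0↦10, 1↦0, 2↦3, 3↦3, 4↦6, 5↦7, 6↦1, 7↦5, 8↦3, 9↦1, 10↦5]  zeros at y ∈ {1}
Collecting zeros: affine points = {(0, 0), (0, 5), (0, 7), (1, 4), (1, 8), (1, 10), (2, 6), (2, 9), (3, 6), (3, 8), (4, 4), (4, 7), (4, 8), (5, 5), (5, 6), (5, 7), (6, 5), (7, 4), (8, 2), (8, 3), (8, 10), (9, 2), (10, 1)}.
Total count |C(F_11)_aff| = 23.


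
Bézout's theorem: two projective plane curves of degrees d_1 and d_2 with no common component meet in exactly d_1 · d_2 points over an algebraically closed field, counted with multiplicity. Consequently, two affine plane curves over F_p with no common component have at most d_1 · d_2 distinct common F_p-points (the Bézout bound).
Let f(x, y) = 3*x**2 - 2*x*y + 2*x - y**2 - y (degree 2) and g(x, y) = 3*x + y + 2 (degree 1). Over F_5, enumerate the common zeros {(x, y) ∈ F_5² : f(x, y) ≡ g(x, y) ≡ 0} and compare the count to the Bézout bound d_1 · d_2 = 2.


Common zeros: {(1, 0)}; count = 1; Bézout bound = 2.

deg(f) = 2, deg(g) = 1, so Bézout bound = 2.
Scan x ∈ F_5. For each x, list the y ∈ F_5 with f(x, y) ≡ 0 and those with g(x, y) ≡ 0 (mod 5); the common zeros in that column are the intersection.
  x = 0: f ≡ 0 at y ∈ {0, 4}; g ≡ 0 at y ∈ {3}; common: ∅.
  x = 1: f ≡ 0 at y ∈ {0, 2}; g ≡ 0 at y ∈ {0}; common: {0}.
  x = 2: f ≡ 0 at y ∈ {1, 4}; g ≡ 0 at y ∈ {2}; common: ∅.
  x = 3: f ≡ 0 at y ∈ {1, 2}; g ≡ 0 at y ∈ {4}; common: ∅.
  x = 4: f ≡ 0 at y ∈ {3}; g ≡ 0 at y ∈ {1}; common: ∅.
Collecting: common zeros = {(1, 0)}, so the count is 1.
Comparison with the Bézout bound: 1 ≤ 2 = deg(f)·deg(g), as expected for curves with no common component (the affine F_5-count falls short of the bound because intersections may lie at infinity, over extension fields, or carry multiplicity).


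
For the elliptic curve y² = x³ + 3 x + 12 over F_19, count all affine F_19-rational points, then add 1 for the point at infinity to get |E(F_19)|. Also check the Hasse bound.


Affine points = {(1, 4), (1, 15), (2, 8), (2, 11), (5, 0), (8, 4), (8, 15), (10, 4), (10, 15), (12, 3), (12, 16), (13, 5), (13, 14), (14, 9), (14, 10), (17, 6), (17, 13)}; affine count = 17; |E(F_19)| = 18.

Discriminant check: Δ ∝ 4a³ + 27b² = 4·3³ + 27·12² = 4·27 + 27·144 ≡ 6 (mod 19). Nonzero ⇒ E is nonsingular.
For each x ∈ F_19, compute rhs = x³ + 3·x + 12 mod 19, then count y ∈ F_19 with y² ≡ rhs.
  x = 0: rhs = 12, matching y values: none (0 points).
  x = 1: rhs = 16, matching y values: 4, 15 (2 points).
  x = 2: rhs = 7, matching y values: 8, 11 (2 points).
  x = 3: rhs = 10, matching y values: none (0 points).
  x = 4: rhs = 12, matching y values: none (0 points).
  x = 5: rhs = 0, matching y values: 0 (1 points).
  x = 6: rhs = 18, matching y values: none (0 points).
  x = 7: rhs = 15, matching y values: none (0 points).
  x = 8: rhs = 16, matching y values: 4, 15 (2 points).
  x = 9: rhs = 8, matching y values: none (0 points).
  x = 10: rhs = 16, matching y values: 4, 15 (2 points).
  x = 11: rhs = 8, matching y values: none (0 points).
  x = 12: rhs = 9, matching y values: 3, 16 (2 points).
  x = 13: rhs = 6, matching y values: 5, 14 (2 points).
  x = 14: rhs = 5, matching y values: 9, 10 (2 points).
  x = 15: rhs = 12, matching y values: none (0 points).
  x = 16: rhs = 14, matching y values: none (0 points).
  x = 17: rhs = 17, matching y values: 6, 13 (2 points).
  x = 18: rhs = 8, matching y values: none (0 points).
Total affine count: 17.
Full point count |E(F_19)| = 17 + 1 = 18.
Hasse bound: |18 − (19+1)| = |-2| = 2 ≤ 2√19 ≈ 8.7178 ✓.


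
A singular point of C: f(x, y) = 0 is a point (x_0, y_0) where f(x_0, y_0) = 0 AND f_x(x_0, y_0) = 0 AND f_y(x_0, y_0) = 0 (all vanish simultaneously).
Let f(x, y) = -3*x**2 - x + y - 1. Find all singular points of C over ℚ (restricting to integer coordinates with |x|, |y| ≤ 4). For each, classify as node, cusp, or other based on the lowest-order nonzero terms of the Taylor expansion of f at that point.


No singular points in the scanned grid; C is smooth there.

Compute partial derivatives:
  f_x = -6*x - 1.
  f_y = 1.
f_y = 1 is a nonzero constant, so f_y never vanishes: no point (x, y) can satisfy f = f_x = f_y = 0. In particular no (x, y) ∈ {−4, ..., 4}² is singular; the curve is smooth.


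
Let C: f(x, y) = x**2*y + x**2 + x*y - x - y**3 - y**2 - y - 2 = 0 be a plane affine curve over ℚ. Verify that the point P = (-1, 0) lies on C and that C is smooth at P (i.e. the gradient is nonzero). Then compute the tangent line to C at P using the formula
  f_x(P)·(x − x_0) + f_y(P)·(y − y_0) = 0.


Tangent line at P: -3*x - y - 3 = 0.

Step 1: f(-1, 0) = 0, so P lies on C.
Step 2: partial derivatives
  f_x(x, y) = 2*x*y + 2*x + y - 1, f_y(x, y) = x**2 + x - 3*y**2 - 2*y - 1.
  f_x(P) = -3, f_y(P) = -1 (gradient nonzero, so P is smooth).
Step 3: tangent line at P: -3·(x − -1) + -1·(y − 0) = 0.
Expanding: -3*x - y - 3 = 0.


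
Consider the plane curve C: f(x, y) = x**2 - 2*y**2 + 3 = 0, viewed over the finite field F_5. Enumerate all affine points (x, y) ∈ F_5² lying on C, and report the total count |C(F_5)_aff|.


Affine F_5-points: {(0, 2), (0, 3), (2, 1), (2, 4), (3, 1), (3, 4)}; count = 6.

For each of the 25 pairs (x, y) ∈ F_5², evaluate f(x, y) mod 5. Record the zeros.
  x = 0: [0↦3, 1↦1, 2↦0, 3↦0, 4↦1]  zeros at y ∈ {2, 3}
  x = 1: [0↦4, 1↦2, 2↦1, 3↦1, 4↦2]  zeros at y ∈ ∅
  x = 2: [0↦2, 1↦0, 2↦4, 3↦4, 4↦0]  zeros at y ∈ {1, 4}
  x = 3: [0↦2, 1↦0, 2↦4, 3↦4, 4↦0]  zeros at y ∈ {1, 4}
  x = 4: [0↦4, 1↦2, 2↦1, 3↦1, 4↦2]  zeros at y ∈ ∅
Collecting zeros: affine points = {(0, 2), (0, 3), (2, 1), (2, 4), (3, 1), (3, 4)}.
Total count |C(F_5)_aff| = 6.


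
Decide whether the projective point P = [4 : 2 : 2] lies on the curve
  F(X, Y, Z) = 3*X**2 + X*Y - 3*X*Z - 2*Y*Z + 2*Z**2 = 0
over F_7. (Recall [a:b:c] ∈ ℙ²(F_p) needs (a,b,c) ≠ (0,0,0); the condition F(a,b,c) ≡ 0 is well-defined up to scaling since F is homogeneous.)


F(4,2,2) ≡ 4 (mod 7); P is NOT on the curve.

Evaluate F(4, 2, 2) term-by-term (mod 7).
  3*X**2 ↦ 3·16·1·1 = 48
  X*Y ↦ 1·4·2·1 = 8
  -3*X*Z ↦ -3·4·1·2 = -24
  -2*Y*Z ↦ -2·1·2·2 = -8
  2*Z**2 ↦ 2·1·1·4 = 8
Sum: F(4, 2, 2) = (48) + (8) + (-24) + (-8) + (8) = 32.
Reducing mod 7: 32 ≡ 4 (mod 7).
Since F(a, b, c) ≡ 4 ≠ 0 (mod 7), P does NOT lie on the curve.


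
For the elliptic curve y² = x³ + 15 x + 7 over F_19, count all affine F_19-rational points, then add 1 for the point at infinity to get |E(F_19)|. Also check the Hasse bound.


Affine points = {(0, 8), (0, 11), (1, 2), (1, 17), (2, 8), (2, 11), (4, 6), (4, 13), (5, 6), (5, 13), (6, 3), (6, 16), (9, 4), (9, 15), (10, 6), (10, 13), (13, 9), (13, 10), (14, 4), (14, 15), (15, 4), (15, 15), (16, 7), (16, 12), (17, 8), (17, 11)}; affine count = 26; |E(F_19)| = 27.

Discriminant check: Δ ∝ 4a³ + 27b² = 4·15³ + 27·7² = 4·3375 + 27·49 ≡ 3 (mod 19). Nonzero ⇒ E is nonsingular.
For each x ∈ F_19, compute rhs = x³ + 15·x + 7 mod 19, then count y ∈ F_19 with y² ≡ rhs.
  x = 0: rhs = 7, matching y values: 8, 11 (2 points).
  x = 1: rhs = 4, matching y values: 2, 17 (2 points).
  x = 2: rhs = 7, matching y values: 8, 11 (2 points).
  x = 3: rhs = 3, matching y values: none (0 points).
  x = 4: rhs = 17, matching y values: 6, 13 (2 points).
  x = 5: rhs = 17, matching y values: 6, 13 (2 points).
  x = 6: rhs = 9, matching y values: 3, 16 (2 points).
  x = 7: rhs = 18, matching y values: none (0 points).
  x = 8: rhs = 12, matching y values: none (0 points).
  x = 9: rhs = 16, matching y values: 4, 15 (2 points).
  x = 10: rhs = 17, matching y values: 6, 13 (2 points).
  x = 11: rhs = 2, matching y values: none (0 points).
  x = 12: rhs = 15, matching y values: none (0 points).
  x = 13: rhs = 5, matching y values: 9, 10 (2 points).
  x = 14: rhs = 16, matching y values: 4, 15 (2 points).
  x = 15: rhs = 16, matching y values: 4, 15 (2 points).
  x = 16: rhs = 11, matching y values: 7, 12 (2 points).
  x = 17: rhs = 7, matching y values: 8, 11 (2 points).
  x = 18: rhs = 10, matching y values: none (0 points).
Total affine count: 26.
Full point count |E(F_19)| = 26 + 1 = 27.
Hasse bound: |27 − (19+1)| = |7| = 7 ≤ 2√19 ≈ 8.7178 ✓.


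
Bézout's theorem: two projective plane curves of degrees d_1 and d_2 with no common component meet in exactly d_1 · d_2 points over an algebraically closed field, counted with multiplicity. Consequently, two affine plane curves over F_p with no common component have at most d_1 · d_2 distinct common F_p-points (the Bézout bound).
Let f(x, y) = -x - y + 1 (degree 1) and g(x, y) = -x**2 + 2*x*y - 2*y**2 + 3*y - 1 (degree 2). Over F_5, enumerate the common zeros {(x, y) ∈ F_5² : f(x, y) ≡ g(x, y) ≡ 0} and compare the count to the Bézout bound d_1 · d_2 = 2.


Common zeros: {(0, 1)}; count = 1; Bézout bound = 2.

deg(f) = 1, deg(g) = 2, so Bézout bound = 2.
Scan x ∈ F_5. For each x, list the y ∈ F_5 with f(x, y) ≡ 0 and those with g(x, y) ≡ 0 (mod 5); the common zeros in that column are the intersection.
  x = 0: f ≡ 0 at y ∈ {1}; g ≡ 0 at y ∈ {1, 3}; common: {1}.
  x = 1: f ≡ 0 at y ∈ {0}; g ≡ 0 at y ∈ {2, 3}; common: ∅.
  x = 2: f ≡ 0 at y ∈ {4}; g ≡ 0 at y ∈ {0, 1}; common: ∅.
  x = 3: f ≡ 0 at y ∈ {3}; g ≡ 0 at y ∈ {0, 2}; common: ∅.
  x = 4: f ≡ 0 at y ∈ {2}; g ≡ 0 at y ∈ {4}; common: ∅.
Collecting: common zeros = {(0, 1)}, so the count is 1.
Comparison with the Bézout bound: 1 ≤ 2 = deg(f)·deg(g), as expected for curves with no common component (the affine F_5-count falls short of the bound because intersections may lie at infinity, over extension fields, or carry multiplicity).


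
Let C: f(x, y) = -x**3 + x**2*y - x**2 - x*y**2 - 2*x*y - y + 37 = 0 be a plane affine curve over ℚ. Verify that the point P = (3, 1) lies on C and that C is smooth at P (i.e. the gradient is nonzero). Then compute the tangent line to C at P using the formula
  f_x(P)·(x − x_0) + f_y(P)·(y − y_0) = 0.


Tangent line at P: -30*x - 4*y + 94 = 0.

Step 1: f(3, 1) = 0, so P lies on C.
Step 2: partial derivatives
  f_x(x, y) = -3*x**2 + 2*x*y - 2*x - y**2 - 2*y, f_y(x, y) = x**2 - 2*x*y - 2*x - 1.
  f_x(P) = -30, f_y(P) = -4 (gradient nonzero, so P is smooth).
Step 3: tangent line at P: -30·(x − 3) + -4·(y − 1) = 0.
Expanding: -30*x - 4*y + 94 = 0.


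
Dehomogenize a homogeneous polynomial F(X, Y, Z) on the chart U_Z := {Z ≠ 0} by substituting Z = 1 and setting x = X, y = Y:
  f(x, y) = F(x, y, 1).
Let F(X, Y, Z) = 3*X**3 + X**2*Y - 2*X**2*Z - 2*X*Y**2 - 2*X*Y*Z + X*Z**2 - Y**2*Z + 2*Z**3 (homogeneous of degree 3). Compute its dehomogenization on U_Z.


f(x, y) = 3*x**3 + x**2*y - 2*x**2 - 2*x*y**2 - 2*x*y + x - y**2 + 2

On U_Z we set Z = 1. Each monomial c·X^i·Y^j·Z^k in F becomes c·x^i·y^j·1^k = c·x^i·y^j.
Substituting Z = 1: F(X, Y, 1) = 3*x**3 + x**2*y - 2*x**2 - 2*x*y**2 - 2*x*y + x - y**2 + 2.
Note: deg(f) ≤ deg(F) = 3; strict inequality happens when F is divisible by Z (lost terms).


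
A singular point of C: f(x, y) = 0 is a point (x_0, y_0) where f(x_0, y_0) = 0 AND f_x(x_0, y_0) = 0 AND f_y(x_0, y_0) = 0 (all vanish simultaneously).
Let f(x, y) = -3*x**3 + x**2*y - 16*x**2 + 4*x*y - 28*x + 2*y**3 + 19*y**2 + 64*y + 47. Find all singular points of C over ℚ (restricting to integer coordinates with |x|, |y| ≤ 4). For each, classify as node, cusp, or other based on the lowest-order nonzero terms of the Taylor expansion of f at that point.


Singular points: {(-2, -3)}; classification: node.

Compute partial derivatives:
  f_x = -9*x**2 + 2*x*y - 32*x + 4*y - 28.
  f_y = x**2 + 4*x + 6*y**2 + 38*y + 64.
Scan x_0 ∈ {−4, ..., 4}. For each x_0, f_y(x_0, y) is a polynomial in y; find its integer roots y ∈ {−4, ..., 4}, then test f_x and f at those candidates.
  x = -4: f_y(-4, y) = 6*y**2 + 38*y + 64; no integer root y with |y| ≤ 4.
  x = -3: f_y(-3, y) = 6*y**2 + 38*y + 61; no integer root y with |y| ≤ 4.
  x = -2: f_y(-2, y) = 6*y**2 + 38*y + 60; vanishes at y ∈ {-3}. (-2, -3): f_x = 0, f = 0 — SINGULAR.
  x = -1: f_y(-1, y) = 6*y**2 + 38*y + 61; no integer root y with |y| ≤ 4.
  x = 0: f_y(0, y) = 6*y**2 + 38*y + 64; no integer root y with |y| ≤ 4.
  x = 1: f_y(1, y) = 6*y**2 + 38*y + 69; no integer root y with |y| ≤ 4.
  x = 2: f_y(2, y) = 6*y**2 + 38*y + 76; no integer root y with |y| ≤ 4.
  x = 3: f_y(3, y) = 6*y**2 + 38*y + 85; no integer root y with |y| ≤ 4.
  x = 4: f_y(4, y) = 6*y**2 + 38*y + 96; no integer root y with |y| ≤ 4.
Only singular point on the grid: (-2, -3).
Classify: substitute x = -2 + u, y = -3 + v and expand: f = -3*u**3 + u**2*v - u**2 + 2*v**3 + v**2.
No constant or linear terms (consistent with a singular point). Quadratic part: -u**2 + v**2. Cubic part: -3*u**3 + u**2*v + 2*v**3.
The quadratic part v**2 - u**2 = (v − u)(v + u) splits into two distinct linear factors, so there are two distinct tangent lines y − -3 = ±(x − -2) — this is a node (ordinary double point).
Classification: node.


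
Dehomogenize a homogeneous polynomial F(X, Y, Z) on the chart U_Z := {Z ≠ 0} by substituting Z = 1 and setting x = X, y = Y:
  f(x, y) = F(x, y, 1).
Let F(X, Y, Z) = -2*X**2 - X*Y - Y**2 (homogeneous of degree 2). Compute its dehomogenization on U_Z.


f(x, y) = -2*x**2 - x*y - y**2

On U_Z we set Z = 1. Each monomial c·X^i·Y^j·Z^k in F becomes c·x^i·y^j·1^k = c·x^i·y^j.
Substituting Z = 1: F(X, Y, 1) = -2*x**2 - x*y - y**2.
Note: deg(f) ≤ deg(F) = 2; strict inequality happens when F is divisible by Z (lost terms).


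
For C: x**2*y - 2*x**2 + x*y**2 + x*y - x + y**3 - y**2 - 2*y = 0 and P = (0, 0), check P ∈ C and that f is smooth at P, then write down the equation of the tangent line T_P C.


Tangent line at P: -x - 2*y = 0.

Step 1: f(0, 0) = 0, so P lies on C.
Step 2: partial derivatives
  f_x(x, y) = 2*x*y - 4*x + y**2 + y - 1, f_y(x, y) = x**2 + 2*x*y + x + 3*y**2 - 2*y - 2.
  f_x(P) = -1, f_y(P) = -2 (gradient nonzero, so P is smooth).
Step 3: tangent line at P: -1·(x − 0) + -2·(y − 0) = 0.
Expanding: -x - 2*y = 0.


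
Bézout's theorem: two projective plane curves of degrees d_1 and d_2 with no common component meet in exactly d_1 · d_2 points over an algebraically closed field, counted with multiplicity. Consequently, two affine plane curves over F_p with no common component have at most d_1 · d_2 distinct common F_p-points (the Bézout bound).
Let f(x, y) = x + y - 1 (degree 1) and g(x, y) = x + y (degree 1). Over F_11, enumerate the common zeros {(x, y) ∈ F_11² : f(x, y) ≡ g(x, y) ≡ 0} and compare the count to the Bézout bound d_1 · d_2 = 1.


Common zeros: ∅; count = 0; Bézout bound = 1.

deg(f) = 1, deg(g) = 1, so Bézout bound = 1.
Scan x ∈ F_11. For each x, list the y ∈ F_11 with f(x, y) ≡ 0 and those with g(x, y) ≡ 0 (mod 11); the common zeros in that column are the intersection.
  x = 0: f ≡ 0 at y ∈ {1}; g ≡ 0 at y ∈ {0}; common: ∅.
  x = 1: f ≡ 0 at y ∈ {0}; g ≡ 0 at y ∈ {10}; common: ∅.
  x = 2: f ≡ 0 at y ∈ {10}; g ≡ 0 at y ∈ {9}; common: ∅.
  x = 3: f ≡ 0 at y ∈ {9}; g ≡ 0 at y ∈ {8}; common: ∅.
  x = 4: f ≡ 0 at y ∈ {8}; g ≡ 0 at y ∈ {7}; common: ∅.
  x = 5: f ≡ 0 at y ∈ {7}; g ≡ 0 at y ∈ {6}; common: ∅.
  x = 6: f ≡ 0 at y ∈ {6}; g ≡ 0 at y ∈ {5}; common: ∅.
  x = 7: f ≡ 0 at y ∈ {5}; g ≡ 0 at y ∈ {4}; common: ∅.
  x = 8: f ≡ 0 at y ∈ {4}; g ≡ 0 at y ∈ {3}; common: ∅.
  x = 9: f ≡ 0 at y ∈ {3}; g ≡ 0 at y ∈ {2}; common: ∅.
  x = 10: f ≡ 0 at y ∈ {2}; g ≡ 0 at y ∈ {1}; common: ∅.
Collecting: common zeros = ∅, so the count is 0.
Comparison with the Bézout bound: 0 ≤ 1 = deg(f)·deg(g), as expected for curves with no common component (the affine F_11-count falls short of the bound because intersections may lie at infinity, over extension fields, or carry multiplicity).


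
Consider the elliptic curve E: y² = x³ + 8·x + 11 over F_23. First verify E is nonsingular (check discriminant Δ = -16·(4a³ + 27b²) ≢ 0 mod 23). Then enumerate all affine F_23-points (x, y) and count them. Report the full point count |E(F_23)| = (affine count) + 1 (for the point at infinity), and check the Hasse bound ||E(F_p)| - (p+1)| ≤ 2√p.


Affine points = {(2, 9), (2, 14), (3, 4), (3, 19), (8, 9), (8, 14), (11, 2), (11, 21), (12, 8), (12, 15), (13, 9), (13, 14), (16, 7), (16, 16), (17, 0), (20, 11), (20, 12), (22, 5), (22, 18)}; affine count = 19; |E(F_23)| = 20.

Discriminant check: Δ ∝ 4a³ + 27b² = 4·8³ + 27·11² = 4·512 + 27·121 ≡ 2 (mod 23). Nonzero ⇒ E is nonsingular.
For each x ∈ F_23, compute rhs = x³ + 8·x + 11 mod 23, then count y ∈ F_23 with y² ≡ rhs.
  x = 0: rhs = 11, matching y values: none (0 points).
  x = 1: rhs = 20, matching y values: none (0 points).
  x = 2: rhs = 12, matching y values: 9, 14 (2 points).
  x = 3: rhs = 16, matching y values: 4, 19 (2 points).
  x = 4: rhs = 15, matching y values: none (0 points).
  x = 5: rhs = 15, matching y values: none (0 points).
  x = 6: rhs = 22, matching y values: none (0 points).
  x = 7: rhs = 19, matching y values: none (0 points).
  x = 8: rhs = 12, matching y values: 9, 14 (2 points).
  x = 9: rhs = 7, matching y values: none (0 points).
  x = 10: rhs = 10, matching y values: none (0 points).
  x = 11: rhs = 4, matching y values: 2, 21 (2 points).
  x = 12: rhs = 18, matching y values: 8, 15 (2 points).
  x = 13: rhs = 12, matching y values: 9, 14 (2 points).
  x = 14: rhs = 15, matching y values: none (0 points).
  x = 15: rhs = 10, matching y values: none (0 points).
  x = 16: rhs = 3, matching y values: 7, 16 (2 points).
  x = 17: rhs = 0, matching y values: 0 (1 points).
  x = 18: rhs = 7, matching y values: none (0 points).
  x = 19: rhs = 7, matching y values: none (0 points).
  x = 20: rhs = 6, matching y values: 11, 12 (2 points).
  x = 21: rhs = 10, matching y values: none (0 points).
  x = 22: rhs = 2, matching y values: 5, 18 (2 points).
Total affine count: 19.
Full point count |E(F_23)| = 19 + 1 = 20.
Hasse bound: |20 − (23+1)| = |-4| = 4 ≤ 2√23 ≈ 9.5917 ✓.


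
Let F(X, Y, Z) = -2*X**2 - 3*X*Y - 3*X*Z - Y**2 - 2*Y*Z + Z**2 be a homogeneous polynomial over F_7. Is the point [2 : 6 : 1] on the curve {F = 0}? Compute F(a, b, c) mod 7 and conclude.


F(2,6,1) ≡ 1 (mod 7); P is NOT on the curve.

Evaluate F(2, 6, 1) term-by-term (mod 7).
  -2*X**2 ↦ -2·4·1·1 = -8
  -3*X*Y ↦ -3·2·6·1 = -36
  -3*X*Z ↦ -3·2·1·1 = -6
  -Y**2 ↦ -1·1·36·1 = -36
  -2*Y*Z ↦ -2·1·6·1 = -12
  Z**2 ↦ 1·1·1·1 = 1
Sum: F(2, 6, 1) = (-8) + (-36) + (-6) + (-36) + (-12) + (1) = -97.
Reducing mod 7: -97 ≡ 1 (mod 7).
Since F(a, b, c) ≡ 1 ≠ 0 (mod 7), P does NOT lie on the curve.


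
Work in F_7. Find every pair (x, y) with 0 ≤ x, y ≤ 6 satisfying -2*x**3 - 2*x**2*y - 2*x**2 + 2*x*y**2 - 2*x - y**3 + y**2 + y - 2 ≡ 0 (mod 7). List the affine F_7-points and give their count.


Affine F_7-points: {(1, 1), (1, 4), (1, 5), (2, 4), (3, 1), (6, 0), (6, 2), (6, 4)}; count = 8.

For each of the 49 pairs (x, y) ∈ F_7², evaluate f(x, y) mod 7. Record the zeros.
  x = 0: [0↦5, 1↦6, 2↦3, 3↦4, 4↦3, 5↦1, 6↦6]  zeros at y ∈ ∅
  x = 1: [0↦6, 1↦0, 2↦1, 3↦3, 4↦0, 5↦0, 6↦4]  zeros at y ∈ {1, 4, 5}
  x = 2: [0↦5, 1↦2, 2↦3, 3↦2, 4↦0, 5↦5, 6↦4]  zeros at y ∈ {4}
  x = 3: [0↦4, 1↦0, 2↦4, 3↦3, 4↦5, 5↦4, 6↦1]  zeros at y ∈ {1}
  x = 4: [0↦5, 1↦3, 2↦6, 3↦1, 4↦3, 5↦6, 6↦4]  zeros at y ∈ ∅
  x = 5: [0↦3, 1↦6, 2↦4, 3↦5, 4↦3, 5↦6, 6↦1]  zeros at y ∈ ∅
  x = 6: [0↦0, 1↦4, 2↦0, 3↦3, 4↦0, 5↦6, 6↦1]  zeros at y ∈ {0, 2, 4}
Collecting zeros: affine points = {(1, 1), (1, 4), (1, 5), (2, 4), (3, 1), (6, 0), (6, 2), (6, 4)}.
Total count |C(F_7)_aff| = 8.


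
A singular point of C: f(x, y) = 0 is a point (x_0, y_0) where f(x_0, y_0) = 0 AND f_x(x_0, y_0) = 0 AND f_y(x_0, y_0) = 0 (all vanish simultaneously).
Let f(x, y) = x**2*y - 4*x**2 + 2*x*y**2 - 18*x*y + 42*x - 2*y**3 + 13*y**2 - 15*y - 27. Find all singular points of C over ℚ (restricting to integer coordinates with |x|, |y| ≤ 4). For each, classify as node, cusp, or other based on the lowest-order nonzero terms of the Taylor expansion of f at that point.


Singular points: {(3, 3)}; classification: node.

Compute partial derivatives:
  f_x = 2*x*y - 8*x + 2*y**2 - 18*y + 42.
  f_y = x**2 + 4*x*y - 18*x - 6*y**2 + 26*y - 15.
Scan x_0 ∈ {−4, ..., 4}. For each x_0, f_y(x_0, y) is a polynomial in y; find its integer roots y ∈ {−4, ..., 4}, then test f_x and f at those candidates.
  x = -4: f_y(-4, y) = -6*y**2 + 10*y + 73; no integer root y with |y| ≤ 4.
  x = -3: f_y(-3, y) = -6*y**2 + 14*y + 48; no integer root y with |y| ≤ 4.
  x = -2: f_y(-2, y) = -6*y**2 + 18*y + 25; no integer root y with |y| ≤ 4.
  x = -1: f_y(-1, y) = -6*y**2 + 22*y + 4; no integer root y with |y| ≤ 4.
  x = 0: f_y(0, y) = -6*y**2 + 26*y - 15; no integer root y with |y| ≤ 4.
  x = 1: f_y(1, y) = -6*y**2 + 30*y - 32; no integer root y with |y| ≤ 4.
  x = 2: f_y(2, y) = -6*y**2 + 34*y - 47; no integer root y with |y| ≤ 4.
  x = 3: f_y(3, y) = -6*y**2 + 38*y - 60; vanishes at y ∈ {3}. (3, 3): f_x = 0, f = 0 — SINGULAR.
  x = 4: f_y(4, y) = -6*y**2 + 42*y - 71; no integer root y with |y| ≤ 4.
Only singular point on the grid: (3, 3).
Classify: substitute x = 3 + u, y = 3 + v and expand: f = u**2*v - u**2 + 2*u*v**2 - 2*v**3 + v**2.
No constant or linear terms (consistent with a singular point). Quadratic part: -u**2 + v**2. Cubic part: u**2*v + 2*u*v**2 - 2*v**3.
The quadratic part v**2 - u**2 = (v − u)(v + u) splits into two distinct linear factors, so there are two distinct tangent lines y − 3 = ±(x − 3) — this is a node (ordinary double point).
Classification: node.


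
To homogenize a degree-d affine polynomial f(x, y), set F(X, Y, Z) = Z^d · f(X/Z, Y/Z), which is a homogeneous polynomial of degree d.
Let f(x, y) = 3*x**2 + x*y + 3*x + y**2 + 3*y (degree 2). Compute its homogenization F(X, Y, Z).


F(X, Y, Z) = 3*X**2 + X*Y + 3*X*Z + Y**2 + 3*Y*Z

deg(f) = 2.
Substitute x = X/Z, y = Y/Z into f, then multiply by Z^2.
  monomial 3·x^2·y^0 ↦ 3·X^2·Y^0·Z^0.
  monomial 1·x^1·y^1 ↦ 1·X^1·Y^1·Z^0.
  monomial 3·x^1·y^0 ↦ 3·X^1·Y^0·Z^1.
  monomial 1·x^0·y^2 ↦ 1·X^0·Y^2·Z^0.
  monomial 3·x^0·y^1 ↦ 3·X^0·Y^1·Z^1.
Collecting: F(X, Y, Z) = 3*X**2 + X*Y + 3*X*Z + Y**2 + 3*Y*Z.


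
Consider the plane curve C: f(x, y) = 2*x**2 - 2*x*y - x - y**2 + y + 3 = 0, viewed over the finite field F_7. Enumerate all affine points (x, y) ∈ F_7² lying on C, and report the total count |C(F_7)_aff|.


Affine F_7-points: {(5, 6)}; count = 1.

For each of the 49 pairs (x, y) ∈ F_7², evaluate f(x, y) mod 7. Record the zeros.
  x = 0: [0↦3, 1↦3, 2↦1, 3↦4, 4↦5, 5↦4, 6↦1]  zeros at y ∈ ∅
  x = 1: [0↦4, 1↦2, 2↦5, 3↦6, 4↦5, 5↦2, 6↦4]  zeros at y ∈ ∅
  x = 2: [0↦2, 1↦5, 2↦6, 3↦5, 4↦2, 5↦4, 6↦4]  zeros at y ∈ ∅
  x = 3: [0↦4, 1↦5, 2↦4, 3↦1, 4↦3, 5↦3, 6↦1]  zeros at y ∈ ∅
  x = 4: [0↦3, 1↦2, 2↦6, 3↦1, 4↦1, 5↦6, 6↦2]  zeros at y ∈ ∅
  x = 5: [0↦6, 1↦3, 2↦5, 3↦5, 4↦3, 5↦6, 6↦0]  zeros at y ∈ {6}
  x = 6: [0↦6, 1↦1, 2↦1, 3↦6, 4↦2, 5↦3, 6↦2]  zeros at y ∈ ∅
Collecting zeros: affine points = {(5, 6)}.
Total count |C(F_7)_aff| = 1.


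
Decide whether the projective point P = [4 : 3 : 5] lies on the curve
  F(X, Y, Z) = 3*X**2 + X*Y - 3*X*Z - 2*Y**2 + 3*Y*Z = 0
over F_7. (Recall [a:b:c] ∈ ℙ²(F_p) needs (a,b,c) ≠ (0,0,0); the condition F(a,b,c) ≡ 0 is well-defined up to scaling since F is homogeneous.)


F(4,3,5) ≡ 6 (mod 7); P is NOT on the curve.

Evaluate F(4, 3, 5) term-by-term (mod 7).
  3*X**2 ↦ 3·16·1·1 = 48
  X*Y ↦ 1·4·3·1 = 12
  -3*X*Z ↦ -3·4·1·5 = -60
  -2*Y**2 ↦ -2·1·9·1 = -18
  3*Y*Z ↦ 3·1·3·5 = 45
Sum: F(4, 3, 5) = (48) + (12) + (-60) + (-18) + (45) = 27.
Reducing mod 7: 27 ≡ 6 (mod 7).
Since F(a, b, c) ≡ 6 ≠ 0 (mod 7), P does NOT lie on the curve.


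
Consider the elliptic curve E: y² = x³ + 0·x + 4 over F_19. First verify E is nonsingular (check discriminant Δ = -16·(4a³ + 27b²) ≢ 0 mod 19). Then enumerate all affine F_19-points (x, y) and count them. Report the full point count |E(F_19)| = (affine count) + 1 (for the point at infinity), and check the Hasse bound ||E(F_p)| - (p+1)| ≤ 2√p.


Affine points = {(0, 2), (0, 17), (1, 9), (1, 10), (4, 7), (4, 12), (6, 7), (6, 12), (7, 9), (7, 10), (9, 7), (9, 12), (10, 4), (10, 15), (11, 9), (11, 10), (13, 4), (13, 15), (15, 4), (15, 15)}; affine count = 20; |E(F_19)| = 21.

Discriminant check: Δ ∝ 4a³ + 27b² = 4·0³ + 27·4² = 4·0 + 27·16 ≡ 14 (mod 19). Nonzero ⇒ E is nonsingular.
For each x ∈ F_19, compute rhs = x³ + 0·x + 4 mod 19, then count y ∈ F_19 with y² ≡ rhs.
  x = 0: rhs = 4, matching y values: 2, 17 (2 points).
  x = 1: rhs = 5, matching y values: 9, 10 (2 points).
  x = 2: rhs = 12, matching y values: none (0 points).
  x = 3: rhs = 12, matching y values: none (0 points).
  x = 4: rhs = 11, matching y values: 7, 12 (2 points).
  x = 5: rhs = 15, matching y values: none (0 points).
  x = 6: rhs = 11, matching y values: 7, 12 (2 points).
  x = 7: rhs = 5, matching y values: 9, 10 (2 points).
  x = 8: rhs = 3, matching y values: none (0 points).
  x = 9: rhs = 11, matching y values: 7, 12 (2 points).
  x = 10: rhs = 16, matching y values: 4, 15 (2 points).
  x = 11: rhs = 5, matching y values: 9, 10 (2 points).
  x = 12: rhs = 3, matching y values: none (0 points).
  x = 13: rhs = 16, matching y values: 4, 15 (2 points).
  x = 14: rhs = 12, matching y values: none (0 points).
  x = 15: rhs = 16, matching y values: 4, 15 (2 points).
  x = 16: rhs = 15, matching y values: none (0 points).
  x = 17: rhs = 15, matching y values: none (0 points).
  x = 18: rhs = 3, matching y values: none (0 points).
Total affine count: 20.
Full point count |E(F_19)| = 20 + 1 = 21.
Hasse bound: |21 − (19+1)| = |1| = 1 ≤ 2√19 ≈ 8.7178 ✓.


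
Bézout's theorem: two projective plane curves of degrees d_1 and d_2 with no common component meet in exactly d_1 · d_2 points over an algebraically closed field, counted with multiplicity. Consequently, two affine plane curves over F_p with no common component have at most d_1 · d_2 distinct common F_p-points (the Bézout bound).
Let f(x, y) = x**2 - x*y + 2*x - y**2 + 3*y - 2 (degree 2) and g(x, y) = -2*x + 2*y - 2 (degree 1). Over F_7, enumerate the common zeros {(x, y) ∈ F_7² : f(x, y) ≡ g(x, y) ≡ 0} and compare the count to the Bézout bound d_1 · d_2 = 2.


Common zeros: {(0, 1), (2, 3)}; count = 2; Bézout bound = 2.

deg(f) = 2, deg(g) = 1, so Bézout bound = 2.
Scan x ∈ F_7. For each x, list the y ∈ F_7 with f(x, y) ≡ 0 and those with g(x, y) ≡ 0 (mod 7); the common zeros in that column are the intersection.
  x = 0: f ≡ 0 at y ∈ {1, 2}; g ≡ 0 at y ∈ {1}; common: {1}.
  x = 1: f ≡ 0 at y ∈ {4, 5}; g ≡ 0 at y ∈ {2}; common: ∅.
  x = 2: f ≡ 0 at y ∈ {3, 5}; g ≡ 0 at y ∈ {3}; common: {3}.
  x = 3: f ≡ 0 at y ∈ ∅; g ≡ 0 at y ∈ {4}; common: ∅.
  x = 4: f ≡ 0 at y ∈ ∅; g ≡ 0 at y ∈ {5}; common: ∅.
  x = 5: f ≡ 0 at y ∈ ∅; g ≡ 0 at y ∈ {6}; common: ∅.
  x = 6: f ≡ 0 at y ∈ {1, 3}; g ≡ 0 at y ∈ {0}; common: ∅.
Collecting: common zeros = {(0, 1), (2, 3)}, so the count is 2.
Comparison with the Bézout bound: 2 ≤ 2 = deg(f)·deg(g), as expected for curves with no common component (the bound is attained).


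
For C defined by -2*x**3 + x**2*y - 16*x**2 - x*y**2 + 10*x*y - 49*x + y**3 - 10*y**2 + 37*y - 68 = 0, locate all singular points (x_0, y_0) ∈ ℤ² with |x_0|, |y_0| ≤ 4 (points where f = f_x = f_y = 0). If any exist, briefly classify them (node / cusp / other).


Singular points: {(-2, 3)}; classification: node.

Compute partial derivatives:
  f_x = -6*x**2 + 2*x*y - 32*x - y**2 + 10*y - 49.
  f_y = x**2 - 2*x*y + 10*x + 3*y**2 - 20*y + 37.
Scan x_0 ∈ {−4, ..., 4}. For each x_0, f_y(x_0, y) is a polynomial in y; find its integer roots y ∈ {−4, ..., 4}, then test f_x and f at those candidates.
  x = -4: f_y(-4, y) = 3*y**2 - 12*y + 13; no integer root y with |y| ≤ 4.
  x = -3: f_y(-3, y) = 3*y**2 - 14*y + 16; vanishes at y ∈ {2}. (-3, 2): f_x = -3 ≠ 0.
  x = -2: f_y(-2, y) = 3*y**2 - 16*y + 21; vanishes at y ∈ {3}. (-2, 3): f_x = 0, f = 0 — SINGULAR.
  x = -1: f_y(-1, y) = 3*y**2 - 18*y + 28; no integer root y with |y| ≤ 4.
  x = 0: f_y(0, y) = 3*y**2 - 20*y + 37; no integer root y with |y| ≤ 4.
  x = 1: f_y(1, y) = 3*y**2 - 22*y + 48; no integer root y with |y| ≤ 4.
  x = 2: f_y(2, y) = 3*y**2 - 24*y + 61; no integer root y with |y| ≤ 4.
  x = 3: f_y(3, y) = 3*y**2 - 26*y + 76; no integer root y with |y| ≤ 4.
  x = 4: f_y(4, y) = 3*y**2 - 28*y + 93; no integer root y with |y| ≤ 4.
Only singular point on the grid: (-2, 3).
Classify: substitute x = -2 + u, y = 3 + v and expand: f = -2*u**3 + u**2*v - u**2 - u*v**2 + v**3 + v**2.
No constant or linear terms (consistent with a singular point). Quadratic part: -u**2 + v**2. Cubic part: -2*u**3 + u**2*v - u*v**2 + v**3.
The quadratic part v**2 - u**2 = (v − u)(v + u) splits into two distinct linear factors, so there are two distinct tangent lines y − 3 = ±(x − -2) — this is a node (ordinary double point).
Classification: node.


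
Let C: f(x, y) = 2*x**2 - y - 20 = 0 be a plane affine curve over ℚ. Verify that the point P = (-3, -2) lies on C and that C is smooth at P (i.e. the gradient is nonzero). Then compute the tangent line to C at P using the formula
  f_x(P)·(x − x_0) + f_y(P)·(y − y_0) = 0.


Tangent line at P: -12*x - y - 38 = 0.

Step 1: f(-3, -2) = 0, so P lies on C.
Step 2: partial derivatives
  f_x(x, y) = 4*x, f_y(x, y) = -1.
  f_x(P) = -12, f_y(P) = -1 (gradient nonzero, so P is smooth).
Step 3: tangent line at P: -12·(x − -3) + -1·(y − -2) = 0.
Expanding: -12*x - y - 38 = 0.
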